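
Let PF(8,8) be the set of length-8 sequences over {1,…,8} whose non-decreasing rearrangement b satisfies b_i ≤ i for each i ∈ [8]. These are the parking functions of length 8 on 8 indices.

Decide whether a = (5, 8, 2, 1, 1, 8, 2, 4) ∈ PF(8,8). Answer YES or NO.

Sorted: b = (1, 1, 2, 2, 4, 5, 8, 8).
  b_1=1 ≤ 1
  b_2=1 ≤ 2
  b_3=2 ≤ 3
  b_4=2 ≤ 4
  b_5=4 ≤ 5
  b_6=5 ≤ 6
  b_7=8 > 7
  fails at i=7 ⇒ NO

NO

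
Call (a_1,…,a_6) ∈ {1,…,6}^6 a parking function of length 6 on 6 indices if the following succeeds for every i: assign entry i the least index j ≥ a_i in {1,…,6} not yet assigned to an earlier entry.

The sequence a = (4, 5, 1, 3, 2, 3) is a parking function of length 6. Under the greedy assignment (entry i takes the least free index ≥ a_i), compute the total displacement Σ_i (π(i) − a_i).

3

Σπ(i) = 1+…+6 = 21; Σa = 4+5+1+3+2+3 = 18; disp = 21−18 = 3.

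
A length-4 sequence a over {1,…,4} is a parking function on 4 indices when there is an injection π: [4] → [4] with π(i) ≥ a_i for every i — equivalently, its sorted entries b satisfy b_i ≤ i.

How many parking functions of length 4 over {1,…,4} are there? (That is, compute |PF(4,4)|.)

|PF(4,4)| = 1·5^3 = 1 · 125 = 125 [KW]
Check (2,3,4,1) → sorted (1,2,3,4): b_i ≤ i ∀i, a PF.

125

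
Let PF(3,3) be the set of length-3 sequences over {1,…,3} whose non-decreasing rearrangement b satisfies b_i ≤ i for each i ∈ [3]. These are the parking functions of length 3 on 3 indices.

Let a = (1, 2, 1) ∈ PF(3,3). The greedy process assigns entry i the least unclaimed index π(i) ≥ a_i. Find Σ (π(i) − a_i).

Σπ(i) = 1+…+3 = 6; Σa = 1+2+1 = 4; disp = 6−4 = 2.

2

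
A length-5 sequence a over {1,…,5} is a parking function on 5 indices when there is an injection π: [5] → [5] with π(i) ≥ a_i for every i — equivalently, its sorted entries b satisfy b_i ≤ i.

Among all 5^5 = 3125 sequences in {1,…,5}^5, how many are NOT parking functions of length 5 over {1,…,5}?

1829

|PF(5,5)| = (5−5+1)·(5+1)^(5−1) = 1 · 1296 = 1296 (Pollak)
One tuple (1,2,5,2,5) → sorted (1,2,2,5,5): b_4=5>4, not a PF.
So 3125 − 1296 = 1829 fail.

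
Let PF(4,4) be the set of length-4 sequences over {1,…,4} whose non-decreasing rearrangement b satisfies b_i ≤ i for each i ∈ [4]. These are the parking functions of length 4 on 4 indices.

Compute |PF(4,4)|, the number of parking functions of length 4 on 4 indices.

125

Count = (5−4)·5^(4−1) = 1×125 = 125 (Pollak)
Example (1,3,3,2) → sorted (1,2,3,3): b_i ≤ i ∀i, a PF.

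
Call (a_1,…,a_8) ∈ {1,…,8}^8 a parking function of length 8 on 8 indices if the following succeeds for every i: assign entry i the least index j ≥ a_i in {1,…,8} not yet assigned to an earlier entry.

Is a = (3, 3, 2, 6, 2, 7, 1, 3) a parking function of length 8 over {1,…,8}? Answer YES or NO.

YES

Rearranged: b = (1, 2, 2, 3, 3, 3, 6, 7).
  b_1=1 ≤ 1
  b_2=2 ≤ 2
  b_3=2 ≤ 3
  b_4=3 ≤ 4
  b_5=3 ≤ 5
  b_6=3 ≤ 6
  b_7=6 ≤ 7
  b_8=7 ≤ 8
All bounds hold ⇒ YES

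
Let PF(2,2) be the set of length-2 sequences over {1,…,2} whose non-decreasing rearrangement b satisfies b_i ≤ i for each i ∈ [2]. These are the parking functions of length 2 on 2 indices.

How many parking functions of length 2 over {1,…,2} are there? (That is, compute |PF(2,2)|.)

|PF| = (3−2)·3^(2−1) = 1×3 = 3 (Konheim–Weiss)
Example (1,1) → sorted (1,1): b_i ≤ i ∀i, a PF.

3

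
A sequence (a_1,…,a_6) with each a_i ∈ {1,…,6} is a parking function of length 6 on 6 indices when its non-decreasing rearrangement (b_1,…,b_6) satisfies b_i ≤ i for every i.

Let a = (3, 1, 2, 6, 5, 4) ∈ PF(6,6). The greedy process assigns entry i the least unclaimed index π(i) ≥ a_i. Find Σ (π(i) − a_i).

0

Σπ = 6·7/2 = 21 (π permutes [6]); Σa = 3+1+2+6+5+4 = 21; disp = 21−21 = 0.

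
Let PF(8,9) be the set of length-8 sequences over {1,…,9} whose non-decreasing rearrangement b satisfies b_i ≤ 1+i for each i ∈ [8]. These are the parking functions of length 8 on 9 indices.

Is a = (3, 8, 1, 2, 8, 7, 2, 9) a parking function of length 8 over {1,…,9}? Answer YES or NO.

NO

Sorted: b = (1, 2, 2, 3, 7, 8, 8, 9).
  b_1=1 ≤ 2
  b_2=2 ≤ 3
  b_3=2 ≤ 4
  b_4=3 ≤ 5
  b_5=7 > 6
  fails at i=5 ⇒ NO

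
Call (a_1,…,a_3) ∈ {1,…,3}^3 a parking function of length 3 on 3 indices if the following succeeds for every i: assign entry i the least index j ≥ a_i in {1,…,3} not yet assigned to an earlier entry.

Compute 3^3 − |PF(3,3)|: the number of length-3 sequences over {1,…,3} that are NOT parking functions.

11

#PF = (4−3)·4^(3−1) = 1 · 16 = 16 (Konheim–Weiss)
Check (3,3,3) → sorted (3,3,3): b_1=3>1, not a PF.
3^3 − 16 = 27 − 16 = 11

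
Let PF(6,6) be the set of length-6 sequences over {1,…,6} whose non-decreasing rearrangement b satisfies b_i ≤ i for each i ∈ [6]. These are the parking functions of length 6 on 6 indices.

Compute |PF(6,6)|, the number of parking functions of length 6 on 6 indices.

16807

|PF| = (7−6)·7^(6−1) = 1×16807 = 16807 (Pollak)
Check (3,4,2,1,1,5) → sorted (1,1,2,3,4,5): b_i ≤ i ∀i, a PF.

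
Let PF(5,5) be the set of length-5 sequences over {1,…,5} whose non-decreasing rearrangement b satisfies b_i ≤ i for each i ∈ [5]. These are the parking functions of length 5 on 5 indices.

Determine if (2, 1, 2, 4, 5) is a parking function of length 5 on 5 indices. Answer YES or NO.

Order a: b = (1, 2, 2, 4, 5).
  b_1=1 ≤ 1
  b_2=2 ≤ 2
  b_3=2 ≤ 3
  b_4=4 ≤ 4
  b_5=5 ≤ 5
All bounds hold ⇒ YES

YES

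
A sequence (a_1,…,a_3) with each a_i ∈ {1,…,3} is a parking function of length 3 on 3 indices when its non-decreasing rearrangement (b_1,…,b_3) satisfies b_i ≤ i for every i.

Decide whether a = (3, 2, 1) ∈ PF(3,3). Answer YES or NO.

YES

Order a: b = (1, 2, 3).
  b_1=1 ≤ 1
  b_2=2 ≤ 2
  b_3=3 ≤ 3
All bounds hold ⇒ YES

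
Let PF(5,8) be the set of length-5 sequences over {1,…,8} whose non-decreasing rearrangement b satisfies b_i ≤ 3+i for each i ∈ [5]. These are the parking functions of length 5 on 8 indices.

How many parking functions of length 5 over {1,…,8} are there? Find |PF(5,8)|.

26244

|PF| = (8+1−5)·(8+1)^{5−1} = 4·6561 = 26244 (Konheim–Weiss)
Check (1,2,3,7,3) → sorted (1,2,3,3,7): b_i ≤ 3+i ∀i, a PF.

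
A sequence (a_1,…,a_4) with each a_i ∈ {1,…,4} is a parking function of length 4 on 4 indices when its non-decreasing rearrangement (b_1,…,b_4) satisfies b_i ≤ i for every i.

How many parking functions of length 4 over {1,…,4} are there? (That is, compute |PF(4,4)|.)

|PF| = (4+1−4)·(4+1)^{4−1} = 1×125 = 125 (Pollak)
Check (2,4,3,1) → sorted (1,2,3,4): b_i ≤ i ∀i, a PF.

125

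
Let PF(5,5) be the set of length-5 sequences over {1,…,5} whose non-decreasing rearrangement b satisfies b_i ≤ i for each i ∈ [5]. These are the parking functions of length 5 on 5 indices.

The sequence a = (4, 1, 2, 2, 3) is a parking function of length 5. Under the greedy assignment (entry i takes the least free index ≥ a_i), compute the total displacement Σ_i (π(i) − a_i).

Σπ(i) = 1+…+5 = 15; Σa = 4+1+2+2+3 = 12; disp = 15−12 = 3.

3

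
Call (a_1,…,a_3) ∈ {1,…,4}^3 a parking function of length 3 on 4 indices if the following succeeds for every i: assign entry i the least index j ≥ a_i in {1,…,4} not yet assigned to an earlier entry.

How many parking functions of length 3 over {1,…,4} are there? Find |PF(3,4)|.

|PF| = (4−3+1)·(4+1)^(3−1) = 2 · 25 = 50 (Pollak)
E.g. (1,3,1) → sorted (1,1,3): b_i ≤ 1+i ∀i, a PF.

50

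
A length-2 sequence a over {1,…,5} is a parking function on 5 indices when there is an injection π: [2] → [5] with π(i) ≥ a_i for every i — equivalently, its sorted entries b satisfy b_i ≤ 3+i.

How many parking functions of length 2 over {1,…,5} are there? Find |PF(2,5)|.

|PF(2,5)| = (6−2)·6^(2−1) = 4 · 6 = 24 (Pollak)
E.g. (1,1) → sorted (1,1): b_i ≤ 3+i ∀i, a PF.

24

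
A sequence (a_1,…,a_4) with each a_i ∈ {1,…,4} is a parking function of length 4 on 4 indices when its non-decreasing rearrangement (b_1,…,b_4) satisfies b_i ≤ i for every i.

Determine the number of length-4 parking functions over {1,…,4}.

125

|PF(4,4)| = (4−4+1)·(4+1)^(4−1) = 1×125 = 125 [KW]
One tuple (3,1,1,3) → sorted (1,1,3,3): b_i ≤ i ∀i, a PF.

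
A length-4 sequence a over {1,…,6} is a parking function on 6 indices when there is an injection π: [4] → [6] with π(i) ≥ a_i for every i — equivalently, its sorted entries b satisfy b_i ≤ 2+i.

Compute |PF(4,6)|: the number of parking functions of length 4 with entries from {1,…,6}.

1029

Count = (6+1−4)·(6+1)^{4−1} = 3×343 = 1029 (Pollak)
Check (5,3,1,2) → sorted (1,2,3,5): b_i ≤ 2+i ∀i, a PF.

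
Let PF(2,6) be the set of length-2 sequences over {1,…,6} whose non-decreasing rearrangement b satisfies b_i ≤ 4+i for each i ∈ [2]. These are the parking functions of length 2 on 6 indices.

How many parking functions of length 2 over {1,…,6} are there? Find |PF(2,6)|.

#PF = (7−2)·7^(2−1) = 5·7 = 35 (Konheim–Weiss)
E.g. (3,6) → sorted (3,6): b_i ≤ 4+i ∀i, a PF.

35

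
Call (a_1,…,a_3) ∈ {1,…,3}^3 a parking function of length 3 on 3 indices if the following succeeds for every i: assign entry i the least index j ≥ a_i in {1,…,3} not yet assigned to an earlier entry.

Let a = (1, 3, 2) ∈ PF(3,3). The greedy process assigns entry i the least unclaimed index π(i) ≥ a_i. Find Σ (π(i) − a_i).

Σπ(i) = 1+…+3 = 6; Σa = 1+3+2 = 6; disp = 6−6 = 0.

0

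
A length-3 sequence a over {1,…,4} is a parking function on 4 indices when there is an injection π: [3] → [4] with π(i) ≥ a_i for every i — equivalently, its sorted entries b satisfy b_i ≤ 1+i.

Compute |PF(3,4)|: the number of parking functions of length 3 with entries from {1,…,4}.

#PF = (4−3+1)·(4+1)^(3−1) = 2×25 = 50 [KW]
E.g. (1,4,1) → sorted (1,1,4): b_i ≤ 1+i ∀i, a PF.

50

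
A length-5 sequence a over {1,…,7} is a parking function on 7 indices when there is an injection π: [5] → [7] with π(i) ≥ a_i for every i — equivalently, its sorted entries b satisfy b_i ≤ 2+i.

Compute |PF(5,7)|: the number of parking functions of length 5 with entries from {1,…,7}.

Count = (7−5+1)·(7+1)^(5−1) = 3·4096 = 12288 (Konheim–Weiss)
Example (6,3,4,2,3) → sorted (2,3,3,4,6): b_i ≤ 2+i ∀i, a PF.

12288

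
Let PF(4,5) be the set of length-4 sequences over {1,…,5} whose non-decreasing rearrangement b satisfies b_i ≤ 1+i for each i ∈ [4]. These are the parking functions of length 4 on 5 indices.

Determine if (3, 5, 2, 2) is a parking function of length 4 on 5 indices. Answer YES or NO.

YES

Sorted: b = (2, 2, 3, 5).
  b_1=2 ≤ 2
  b_2=2 ≤ 3
  b_3=3 ≤ 4
  b_4=5 ≤ 5
All bounds hold ⇒ YES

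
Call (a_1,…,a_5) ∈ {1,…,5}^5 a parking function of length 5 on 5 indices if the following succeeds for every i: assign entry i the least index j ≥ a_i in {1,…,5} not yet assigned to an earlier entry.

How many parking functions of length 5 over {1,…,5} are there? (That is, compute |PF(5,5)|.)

1296

Count = (5−5+1)·(5+1)^(5−1) = 1·1296 = 1296 [KW]
Example (4,1,2,2,5) → sorted (1,2,2,4,5): b_i ≤ i ∀i, a PF.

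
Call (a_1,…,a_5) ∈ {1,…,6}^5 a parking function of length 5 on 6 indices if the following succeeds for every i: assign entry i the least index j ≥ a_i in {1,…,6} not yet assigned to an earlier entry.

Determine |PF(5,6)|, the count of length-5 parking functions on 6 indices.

4802

|PF| = (7−5)·7^(5−1) = 2×2401 = 4802 (Pollak)
One tuple (3,3,2,3,2) → sorted (2,2,3,3,3): b_i ≤ 1+i ∀i, a PF.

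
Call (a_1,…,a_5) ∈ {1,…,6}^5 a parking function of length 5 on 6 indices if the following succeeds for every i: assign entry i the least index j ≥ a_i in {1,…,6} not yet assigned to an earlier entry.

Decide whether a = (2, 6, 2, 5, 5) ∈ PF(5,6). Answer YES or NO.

NO

Sorted: b = (2, 2, 5, 5, 6).
  b_1=2 ≤ 2
  b_2=2 ≤ 3
  b_3=5 > 4
  fails at i=3 ⇒ NO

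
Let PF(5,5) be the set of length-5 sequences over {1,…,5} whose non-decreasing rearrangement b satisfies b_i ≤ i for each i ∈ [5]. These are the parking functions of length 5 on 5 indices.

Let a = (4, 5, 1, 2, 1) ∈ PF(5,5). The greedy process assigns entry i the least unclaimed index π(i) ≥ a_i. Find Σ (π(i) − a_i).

Σπ = 5·6/2 = 15 (π permutes [5]); Σa = 4+5+1+2+1 = 13; disp = 15−13 = 2.

2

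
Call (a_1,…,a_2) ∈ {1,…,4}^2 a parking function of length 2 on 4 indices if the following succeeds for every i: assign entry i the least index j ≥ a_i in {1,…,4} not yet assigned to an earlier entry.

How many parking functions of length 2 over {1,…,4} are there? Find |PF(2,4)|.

|PF| = (4+1−2)·(4+1)^{2−1} = 3×5 = 15
One tuple (3,2) → sorted (2,3): b_i ≤ 2+i ∀i, a PF.

15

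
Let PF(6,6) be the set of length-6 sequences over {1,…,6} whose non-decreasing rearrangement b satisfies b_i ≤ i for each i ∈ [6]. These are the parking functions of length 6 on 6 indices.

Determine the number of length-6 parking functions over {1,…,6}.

16807

|PF| = (6−6+1)·(6+1)^(6−1) = 1 · 16807 = 16807 [KW]
Example (1,2,5,1,2,2) → sorted (1,1,2,2,2,5): b_i ≤ i ∀i, a PF.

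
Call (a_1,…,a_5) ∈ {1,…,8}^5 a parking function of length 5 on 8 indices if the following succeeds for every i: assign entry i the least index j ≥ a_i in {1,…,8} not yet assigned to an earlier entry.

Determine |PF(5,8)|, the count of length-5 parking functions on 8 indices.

#PF = (8+1−5)·(8+1)^{5−1} = 4·6561 = 26244 (Pollak)
One tuple (1,5,2,7,4) → sorted (1,2,4,5,7): b_i ≤ 3+i ∀i, a PF.

26244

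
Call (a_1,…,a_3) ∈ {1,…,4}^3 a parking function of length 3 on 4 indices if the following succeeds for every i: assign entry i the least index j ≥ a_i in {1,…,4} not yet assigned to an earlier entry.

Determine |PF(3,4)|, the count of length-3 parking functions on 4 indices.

|PF(3,4)| = (4+1−3)·(4+1)^{3−1} = 2·25 = 50 (Pollak)
One tuple (1,1,4) → sorted (1,1,4): b_i ≤ 1+i ∀i, a PF.

50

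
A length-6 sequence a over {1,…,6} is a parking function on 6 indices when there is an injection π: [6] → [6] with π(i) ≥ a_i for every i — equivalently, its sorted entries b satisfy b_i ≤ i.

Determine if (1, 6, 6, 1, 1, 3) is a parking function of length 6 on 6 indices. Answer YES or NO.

NO

Order a: b = (1, 1, 1, 3, 6, 6).
  b_1=1 ≤ 1
  b_2=1 ≤ 2
  b_3=1 ≤ 3
  b_4=3 ≤ 4
  b_5=6 > 5
  fails at i=5 ⇒ NO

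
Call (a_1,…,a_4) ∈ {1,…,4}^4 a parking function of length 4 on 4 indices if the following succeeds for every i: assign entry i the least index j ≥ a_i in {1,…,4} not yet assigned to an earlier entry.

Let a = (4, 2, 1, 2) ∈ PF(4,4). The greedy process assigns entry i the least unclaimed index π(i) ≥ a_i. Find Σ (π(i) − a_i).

1

Σπ = 10 ({1..4} each once); Σa = 4+2+1+2 = 9; disp = 10−9 = 1.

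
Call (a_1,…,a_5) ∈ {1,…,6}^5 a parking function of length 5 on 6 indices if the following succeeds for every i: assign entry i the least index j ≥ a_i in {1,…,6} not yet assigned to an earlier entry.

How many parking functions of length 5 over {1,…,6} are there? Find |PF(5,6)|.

4802

|PF(5,6)| = (6+1−5)·(6+1)^{5−1} = 2×2401 = 4802 (Konheim–Weiss)
Check (2,3,5,1,5) → sorted (1,2,3,5,5): b_i ≤ 1+i ∀i, a PF.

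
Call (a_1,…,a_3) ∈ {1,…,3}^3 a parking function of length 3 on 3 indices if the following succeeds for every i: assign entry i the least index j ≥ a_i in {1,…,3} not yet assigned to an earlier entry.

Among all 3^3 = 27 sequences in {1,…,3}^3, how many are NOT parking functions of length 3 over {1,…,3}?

11

|PF(3,3)| = 1·4^2 = 1·16 = 16 (Konheim–Weiss)
E.g. (3,3,3) → sorted (3,3,3): b_1=3>1, not a PF.
Total 27; non-PF = 27−16 = 11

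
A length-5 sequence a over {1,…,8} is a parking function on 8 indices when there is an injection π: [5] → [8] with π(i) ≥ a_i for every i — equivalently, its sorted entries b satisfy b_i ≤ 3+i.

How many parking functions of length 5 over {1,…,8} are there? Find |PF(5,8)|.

26244

Count = (8+1−5)·(8+1)^{5−1} = 4×6561 = 26244 (Pollak)
Check (6,2,3,3,7) → sorted (2,3,3,6,7): b_i ≤ 3+i ∀i, a PF.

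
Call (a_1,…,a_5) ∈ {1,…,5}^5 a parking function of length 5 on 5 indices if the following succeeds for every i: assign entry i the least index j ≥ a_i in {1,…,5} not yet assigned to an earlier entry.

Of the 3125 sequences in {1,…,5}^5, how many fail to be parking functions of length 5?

Count = (5−5+1)·(5+1)^(5−1) = 1·1296 = 1296 [KW]
E.g. (4,5,4,5,4) → sorted (4,4,4,5,5): b_1=4>1, not a PF.
So 3125 − 1296 = 1829 fail.

1829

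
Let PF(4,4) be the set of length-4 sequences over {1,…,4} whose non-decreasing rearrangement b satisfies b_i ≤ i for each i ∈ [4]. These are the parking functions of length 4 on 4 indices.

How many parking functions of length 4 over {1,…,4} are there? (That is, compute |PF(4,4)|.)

125

|PF| = 1·5^3 = 1 · 125 = 125 (Konheim–Weiss)
One tuple (1,2,1,1) → sorted (1,1,1,2): b_i ≤ i ∀i, a PF.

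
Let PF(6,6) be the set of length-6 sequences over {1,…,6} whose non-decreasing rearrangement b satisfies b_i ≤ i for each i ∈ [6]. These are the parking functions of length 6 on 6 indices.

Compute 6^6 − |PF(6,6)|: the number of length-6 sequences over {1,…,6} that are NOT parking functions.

|PF(6,6)| = 1·7^5 = 1×16807 = 16807 (Konheim–Weiss)
Example (3,5,5,3,4,5) → sorted (3,3,4,5,5,5): b_1=3>1, not a PF.
6^6 − 16807 = 46656 − 16807 = 29849

29849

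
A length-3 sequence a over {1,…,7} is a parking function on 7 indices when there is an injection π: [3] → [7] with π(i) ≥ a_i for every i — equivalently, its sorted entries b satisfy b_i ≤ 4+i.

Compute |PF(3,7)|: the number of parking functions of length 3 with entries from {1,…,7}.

320

|PF(3,7)| = (7−3+1)·(7+1)^(3−1) = 5×64 = 320 (Konheim–Weiss)
E.g. (4,4,7) → sorted (4,4,7): b_i ≤ 4+i ∀i, a PF.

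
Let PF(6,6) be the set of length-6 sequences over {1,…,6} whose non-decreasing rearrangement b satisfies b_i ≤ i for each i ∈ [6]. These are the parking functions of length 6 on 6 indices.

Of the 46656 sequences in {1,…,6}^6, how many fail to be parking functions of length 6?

#PF = 1·7^5 = 1 · 16807 = 16807
Example (3,5,6,3,5,5) → sorted (3,3,5,5,5,6): b_1=3>1, not a PF.
Total 46656; non-PF = 46656−16807 = 29849

29849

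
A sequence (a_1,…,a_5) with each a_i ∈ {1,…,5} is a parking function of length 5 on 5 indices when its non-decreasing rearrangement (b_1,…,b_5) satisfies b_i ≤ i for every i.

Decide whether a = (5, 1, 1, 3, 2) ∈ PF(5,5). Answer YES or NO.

YES

Sorted: b = (1, 1, 2, 3, 5).
  b_1=1 ≤ 1
  b_2=1 ≤ 2
  b_3=2 ≤ 3
  b_4=3 ≤ 4
  b_5=5 ≤ 5
All bounds hold ⇒ YES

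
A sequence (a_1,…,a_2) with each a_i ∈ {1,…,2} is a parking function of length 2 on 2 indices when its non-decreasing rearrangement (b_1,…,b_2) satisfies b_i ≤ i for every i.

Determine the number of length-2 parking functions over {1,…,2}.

3

Count = (2−2+1)·(2+1)^(2−1) = 1·3 = 3 (Pollak)
E.g. (2,1) → sorted (1,2): b_i ≤ i ∀i, a PF.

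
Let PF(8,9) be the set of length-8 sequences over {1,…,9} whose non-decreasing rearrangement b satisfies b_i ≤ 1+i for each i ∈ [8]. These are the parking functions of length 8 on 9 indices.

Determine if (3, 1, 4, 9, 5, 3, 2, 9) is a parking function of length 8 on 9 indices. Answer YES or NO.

NO

Sorted: b = (1, 2, 3, 3, 4, 5, 9, 9).
  b_1=1 ≤ 2
  b_2=2 ≤ 3
  b_3=3 ≤ 4
  b_4=3 ≤ 5
  b_5=4 ≤ 6
  b_6=5 ≤ 7
  b_7=9 > 8
  fails at i=7 ⇒ NO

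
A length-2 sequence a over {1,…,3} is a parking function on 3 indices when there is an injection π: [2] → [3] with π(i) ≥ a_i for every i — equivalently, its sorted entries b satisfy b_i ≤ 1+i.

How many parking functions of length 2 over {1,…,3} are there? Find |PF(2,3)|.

8

#PF = (4−2)·4^(2−1) = 2 · 4 = 8 (Konheim–Weiss)
Example (1,3) → sorted (1,3): b_i ≤ 1+i ∀i, a PF.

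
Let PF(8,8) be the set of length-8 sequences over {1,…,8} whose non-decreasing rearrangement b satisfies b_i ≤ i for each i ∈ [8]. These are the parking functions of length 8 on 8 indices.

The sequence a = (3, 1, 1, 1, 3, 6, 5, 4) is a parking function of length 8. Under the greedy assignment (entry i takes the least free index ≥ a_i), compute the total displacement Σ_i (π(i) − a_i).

Σπ = 36 ({1..8} each once); Σa = 3+1+1+1+3+6+5+4 = 24; disp = 36−24 = 12.

12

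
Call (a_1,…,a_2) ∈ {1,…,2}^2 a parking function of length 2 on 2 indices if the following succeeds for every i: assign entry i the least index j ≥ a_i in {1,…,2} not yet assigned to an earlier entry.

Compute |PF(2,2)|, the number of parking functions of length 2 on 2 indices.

3

Count = (3−2)·3^(2−1) = 1 · 3 = 3 (Konheim–Weiss)
One tuple (1,1) → sorted (1,1): b_i ≤ i ∀i, a PF.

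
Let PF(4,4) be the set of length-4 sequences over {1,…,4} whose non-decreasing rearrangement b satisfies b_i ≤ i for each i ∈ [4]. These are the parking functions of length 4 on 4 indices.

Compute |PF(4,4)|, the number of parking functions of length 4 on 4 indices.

|PF(4,4)| = (5−4)·5^(4−1) = 1 · 125 = 125 (Konheim–Weiss)
E.g. (1,3,1,4) → sorted (1,1,3,4): b_i ≤ i ∀i, a PF.

125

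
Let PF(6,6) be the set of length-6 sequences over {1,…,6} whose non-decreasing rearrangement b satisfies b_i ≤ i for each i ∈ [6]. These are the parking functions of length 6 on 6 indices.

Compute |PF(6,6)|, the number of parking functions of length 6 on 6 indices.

|PF(6,6)| = (6−6+1)·(6+1)^(6−1) = 1×16807 = 16807 [KW]
One tuple (1,1,1,4,2,1) → sorted (1,1,1,1,2,4): b_i ≤ i ∀i, a PF.

16807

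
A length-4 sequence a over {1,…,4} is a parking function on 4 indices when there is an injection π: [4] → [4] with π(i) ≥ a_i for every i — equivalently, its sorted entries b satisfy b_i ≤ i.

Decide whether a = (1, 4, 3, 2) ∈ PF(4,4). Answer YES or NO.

Rearranged: b = (1, 2, 3, 4).
  b_1=1 ≤ 1
  b_2=2 ≤ 2
  b_3=3 ≤ 3
  b_4=4 ≤ 4
All bounds hold ⇒ YES

YES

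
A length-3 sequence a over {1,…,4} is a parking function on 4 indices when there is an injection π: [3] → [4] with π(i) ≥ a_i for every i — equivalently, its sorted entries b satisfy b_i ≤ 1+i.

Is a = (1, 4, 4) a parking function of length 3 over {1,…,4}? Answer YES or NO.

NO

Order a: b = (1, 4, 4).
  b_1=1 ≤ 2
  b_2=4 > 3
  fails at i=2 ⇒ NO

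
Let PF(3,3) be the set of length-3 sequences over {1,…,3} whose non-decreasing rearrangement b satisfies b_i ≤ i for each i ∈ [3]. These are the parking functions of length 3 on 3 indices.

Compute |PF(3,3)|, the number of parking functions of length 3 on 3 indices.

#PF = (3+1−3)·(3+1)^{3−1} = 1 · 16 = 16
One tuple (2,3,1) → sorted (1,2,3): b_i ≤ i ∀i, a PF.

16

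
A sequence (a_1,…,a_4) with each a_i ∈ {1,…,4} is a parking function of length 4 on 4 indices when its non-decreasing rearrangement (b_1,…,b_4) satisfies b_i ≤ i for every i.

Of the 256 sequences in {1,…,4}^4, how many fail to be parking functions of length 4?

131

#PF = (4+1−4)·(4+1)^{4−1} = 1×125 = 125 (Pollak)
Check (4,1,3,4) → sorted (1,3,4,4): b_2=3>2, not a PF.
Total 256; non-PF = 256−125 = 131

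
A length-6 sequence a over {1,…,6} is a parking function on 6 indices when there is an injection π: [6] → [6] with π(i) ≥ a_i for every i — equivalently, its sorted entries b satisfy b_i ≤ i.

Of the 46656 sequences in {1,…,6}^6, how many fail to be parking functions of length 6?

#PF = (6+1−6)·(6+1)^{6−1} = 1×16807 = 16807
One tuple (2,2,3,2,5,2) → sorted (2,2,2,2,3,5): b_1=2>1, not a PF.
So 46656 − 16807 = 29849 fail.

29849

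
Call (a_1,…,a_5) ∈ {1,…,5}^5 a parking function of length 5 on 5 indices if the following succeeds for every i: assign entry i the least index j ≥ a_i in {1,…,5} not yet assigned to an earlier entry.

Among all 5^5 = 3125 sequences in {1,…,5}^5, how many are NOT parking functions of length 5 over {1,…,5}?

1829

|PF| = (5−5+1)·(5+1)^(5−1) = 1·1296 = 1296 (Pollak)
E.g. (5,5,5,5,5) → sorted (5,5,5,5,5): b_1=5>1, not a PF.
So 3125 − 1296 = 1829 fail.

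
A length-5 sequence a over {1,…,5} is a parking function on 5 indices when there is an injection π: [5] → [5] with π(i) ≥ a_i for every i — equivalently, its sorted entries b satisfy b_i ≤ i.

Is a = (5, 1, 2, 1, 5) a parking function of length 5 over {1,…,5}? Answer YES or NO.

Sorted: b = (1, 1, 2, 5, 5).
  b_1=1 ≤ 1
  b_2=1 ≤ 2
  b_3=2 ≤ 3
  b_4=5 > 4
  fails at i=4 ⇒ NO

NO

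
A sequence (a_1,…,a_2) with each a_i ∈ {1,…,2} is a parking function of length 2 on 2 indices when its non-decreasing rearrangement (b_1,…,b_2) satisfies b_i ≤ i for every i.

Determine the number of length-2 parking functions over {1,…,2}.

#PF = 1·3^1 = 1×3 = 3 [KW]
Check (1,1) → sorted (1,1): b_i ≤ i ∀i, a PF.

3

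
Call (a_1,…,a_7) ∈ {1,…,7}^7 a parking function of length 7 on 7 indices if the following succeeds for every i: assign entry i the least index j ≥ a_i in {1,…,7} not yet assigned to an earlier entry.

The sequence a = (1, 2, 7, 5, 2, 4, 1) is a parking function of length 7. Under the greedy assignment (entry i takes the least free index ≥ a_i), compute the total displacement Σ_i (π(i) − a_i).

Σπ(i) = 1+…+7 = 28; Σa = 1+2+7+5+2+4+1 = 22; disp = 28−22 = 6.

6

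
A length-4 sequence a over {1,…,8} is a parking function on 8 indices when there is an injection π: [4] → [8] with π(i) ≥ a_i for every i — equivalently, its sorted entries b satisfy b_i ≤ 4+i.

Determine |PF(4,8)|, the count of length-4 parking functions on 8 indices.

|PF| = (9−4)·9^(4−1) = 5 · 729 = 3645 (Pollak)
E.g. (4,3,1,2) → sorted (1,2,3,4): b_i ≤ 4+i ∀i, a PF.

3645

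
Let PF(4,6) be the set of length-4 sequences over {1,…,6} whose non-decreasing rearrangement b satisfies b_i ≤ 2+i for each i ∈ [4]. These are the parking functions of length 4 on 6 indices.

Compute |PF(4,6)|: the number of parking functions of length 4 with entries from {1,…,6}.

1029

|PF| = (6−4+1)·(6+1)^(4−1) = 3×343 = 1029 (Konheim–Weiss)
One tuple (6,3,3,4) → sorted (3,3,4,6): b_i ≤ 2+i ∀i, a PF.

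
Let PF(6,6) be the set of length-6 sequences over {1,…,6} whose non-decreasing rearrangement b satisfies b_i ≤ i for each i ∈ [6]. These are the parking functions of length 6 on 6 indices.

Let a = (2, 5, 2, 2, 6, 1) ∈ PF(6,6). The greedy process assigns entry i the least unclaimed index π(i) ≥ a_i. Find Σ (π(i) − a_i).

3

Σπ = 21 ({1..6} each once); Σa = 2+5+2+2+6+1 = 18; disp = 21−18 = 3.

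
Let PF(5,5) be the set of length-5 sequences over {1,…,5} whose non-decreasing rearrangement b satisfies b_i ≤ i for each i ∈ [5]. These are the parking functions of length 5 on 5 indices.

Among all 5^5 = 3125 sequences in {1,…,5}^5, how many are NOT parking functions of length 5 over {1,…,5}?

|PF| = 1·6^4 = 1·1296 = 1296 (Pollak)
One tuple (5,5,5,4,2) → sorted (2,4,5,5,5): b_1=2>1, not a PF.
Total 3125; non-PF = 3125−1296 = 1829

1829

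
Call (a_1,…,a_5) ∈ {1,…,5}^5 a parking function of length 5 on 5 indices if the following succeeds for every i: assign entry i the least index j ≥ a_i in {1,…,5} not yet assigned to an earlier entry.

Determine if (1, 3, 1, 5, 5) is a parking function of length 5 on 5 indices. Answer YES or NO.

NO

Order a: b = (1, 1, 3, 5, 5).
  b_1=1 ≤ 1
  b_2=1 ≤ 2
  b_3=3 ≤ 3
  b_4=5 > 4
  fails at i=4 ⇒ NO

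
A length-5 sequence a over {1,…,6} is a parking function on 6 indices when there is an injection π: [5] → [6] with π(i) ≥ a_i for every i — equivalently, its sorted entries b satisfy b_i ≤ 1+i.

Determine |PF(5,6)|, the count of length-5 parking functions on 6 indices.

4802

|PF| = (6−5+1)·(6+1)^(5−1) = 2×2401 = 4802
Check (1,3,6,1,3) → sorted (1,1,3,3,6): b_i ≤ 1+i ∀i, a PF.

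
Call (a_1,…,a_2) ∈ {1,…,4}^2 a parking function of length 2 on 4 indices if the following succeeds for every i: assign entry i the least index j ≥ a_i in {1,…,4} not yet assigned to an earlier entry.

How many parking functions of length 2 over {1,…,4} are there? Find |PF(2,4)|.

#PF = (4−2+1)·(4+1)^(2−1) = 3 · 5 = 15
E.g. (3,4) → sorted (3,4): b_i ≤ 2+i ∀i, a PF.

15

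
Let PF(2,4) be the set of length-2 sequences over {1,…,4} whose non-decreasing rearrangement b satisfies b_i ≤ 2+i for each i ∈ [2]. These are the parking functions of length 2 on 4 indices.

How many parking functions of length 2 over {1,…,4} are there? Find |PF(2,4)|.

|PF(2,4)| = 3·5^1 = 3·5 = 15 (Pollak)
Check (1,2) → sorted (1,2): b_i ≤ 2+i ∀i, a PF.

15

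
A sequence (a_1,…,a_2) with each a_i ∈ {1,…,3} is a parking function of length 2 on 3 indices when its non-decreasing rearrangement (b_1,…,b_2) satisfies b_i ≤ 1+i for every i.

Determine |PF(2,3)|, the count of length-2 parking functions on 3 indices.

#PF = 2·4^1 = 2×4 = 8 (Konheim–Weiss)
Example (3,2) → sorted (2,3): b_i ≤ 1+i ∀i, a PF.

8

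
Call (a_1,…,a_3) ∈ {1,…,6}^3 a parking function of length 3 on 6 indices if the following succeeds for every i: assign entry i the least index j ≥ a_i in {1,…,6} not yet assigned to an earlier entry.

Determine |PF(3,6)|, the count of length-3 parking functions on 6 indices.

Count = (7−3)·7^(3−1) = 4×49 = 196 (Konheim–Weiss)
Example (3,5,1) → sorted (1,3,5): b_i ≤ 3+i ∀i, a PF.

196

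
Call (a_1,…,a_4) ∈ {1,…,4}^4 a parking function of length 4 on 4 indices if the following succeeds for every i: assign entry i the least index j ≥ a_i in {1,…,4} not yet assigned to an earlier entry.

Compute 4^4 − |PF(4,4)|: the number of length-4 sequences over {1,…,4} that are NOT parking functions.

|PF| = 1·5^3 = 1×125 = 125 (Konheim–Weiss)
One tuple (4,3,4,4) → sorted (3,4,4,4): b_1=3>1, not a PF.
Total 256; non-PF = 256−125 = 131

131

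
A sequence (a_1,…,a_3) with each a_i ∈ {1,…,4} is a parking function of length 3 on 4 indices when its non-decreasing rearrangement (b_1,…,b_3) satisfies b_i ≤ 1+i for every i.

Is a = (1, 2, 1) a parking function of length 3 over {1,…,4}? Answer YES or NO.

YES

Rearranged: b = (1, 1, 2).
  b_1=1 ≤ 2
  b_2=1 ≤ 3
  b_3=2 ≤ 4
All bounds hold ⇒ YES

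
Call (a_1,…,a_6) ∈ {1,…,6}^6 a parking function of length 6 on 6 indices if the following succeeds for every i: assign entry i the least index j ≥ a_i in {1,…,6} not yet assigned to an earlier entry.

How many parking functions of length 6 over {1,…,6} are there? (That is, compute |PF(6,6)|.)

|PF| = (6−6+1)·(6+1)^(6−1) = 1×16807 = 16807 (Pollak)
One tuple (1,1,5,6,3,4) → sorted (1,1,3,4,5,6): b_i ≤ i ∀i, a PF.

16807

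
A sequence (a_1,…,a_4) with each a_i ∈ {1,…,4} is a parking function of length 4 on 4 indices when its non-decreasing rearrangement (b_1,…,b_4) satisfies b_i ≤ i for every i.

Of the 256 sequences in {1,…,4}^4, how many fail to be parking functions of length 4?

131

#PF = (4+1−4)·(4+1)^{4−1} = 1 · 125 = 125 (Pollak)
Check (3,3,2,3) → sorted (2,3,3,3): b_1=2>1, not a PF.
Total 256; non-PF = 256−125 = 131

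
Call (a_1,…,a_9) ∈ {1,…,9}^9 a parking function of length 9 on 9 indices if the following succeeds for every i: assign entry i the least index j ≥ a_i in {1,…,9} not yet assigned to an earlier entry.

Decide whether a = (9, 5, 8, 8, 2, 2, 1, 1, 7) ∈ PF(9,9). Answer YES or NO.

Sorted: b = (1, 1, 2, 2, 5, 7, 8, 8, 9).
  b_1=1 ≤ 1
  b_2=1 ≤ 2
  b_3=2 ≤ 3
  b_4=2 ≤ 4
  b_5=5 ≤ 5
  b_6=7 > 6
  fails at i=6 ⇒ NO

NO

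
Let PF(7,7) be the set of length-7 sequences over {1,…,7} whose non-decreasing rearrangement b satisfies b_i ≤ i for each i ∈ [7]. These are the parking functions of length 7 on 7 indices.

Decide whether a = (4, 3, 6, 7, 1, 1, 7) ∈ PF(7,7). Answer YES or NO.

NO

Rearranged: b = (1, 1, 3, 4, 6, 7, 7).
  b_1=1 ≤ 1
  b_2=1 ≤ 2
  b_3=3 ≤ 3
  b_4=4 ≤ 4
  b_5=6 > 5
  fails at i=5 ⇒ NO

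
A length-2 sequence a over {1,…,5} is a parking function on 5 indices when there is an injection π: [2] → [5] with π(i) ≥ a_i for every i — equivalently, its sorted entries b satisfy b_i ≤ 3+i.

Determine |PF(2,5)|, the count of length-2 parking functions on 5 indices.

24

|PF| = (5−2+1)·(5+1)^(2−1) = 4·6 = 24 (Konheim–Weiss)
E.g. (4,3) → sorted (3,4): b_i ≤ 3+i ∀i, a PF.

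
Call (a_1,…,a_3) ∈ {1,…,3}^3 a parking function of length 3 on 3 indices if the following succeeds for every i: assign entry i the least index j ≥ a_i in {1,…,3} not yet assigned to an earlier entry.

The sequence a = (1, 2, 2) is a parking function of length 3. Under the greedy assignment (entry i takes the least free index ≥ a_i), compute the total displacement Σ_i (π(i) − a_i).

1

Σπ = 6 ({1..3} each once); Σa = 1+2+2 = 5; disp = 6−5 = 1.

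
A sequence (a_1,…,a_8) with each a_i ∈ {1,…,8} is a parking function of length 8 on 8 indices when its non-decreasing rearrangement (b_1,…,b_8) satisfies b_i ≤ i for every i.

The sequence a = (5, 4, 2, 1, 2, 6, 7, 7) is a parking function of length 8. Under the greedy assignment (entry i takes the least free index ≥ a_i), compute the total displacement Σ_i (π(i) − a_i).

2

Σπ = 8·9/2 = 36 (π permutes [8]); Σa = 5+4+2+1+2+6+7+7 = 34; disp = 36−34 = 2.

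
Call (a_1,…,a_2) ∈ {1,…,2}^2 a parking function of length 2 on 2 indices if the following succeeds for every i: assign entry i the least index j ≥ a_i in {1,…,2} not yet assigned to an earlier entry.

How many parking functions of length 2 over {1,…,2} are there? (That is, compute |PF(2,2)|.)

#PF = (3−2)·3^(2−1) = 1·3 = 3
Example (1,2) → sorted (1,2): b_i ≤ i ∀i, a PF.

3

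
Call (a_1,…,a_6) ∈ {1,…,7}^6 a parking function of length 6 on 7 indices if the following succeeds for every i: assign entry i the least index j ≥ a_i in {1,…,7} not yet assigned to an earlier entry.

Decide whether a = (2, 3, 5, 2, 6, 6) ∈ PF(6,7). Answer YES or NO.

Rearranged: b = (2, 2, 3, 5, 6, 6).
  b_1=2 ≤ 2
  b_2=2 ≤ 3
  b_3=3 ≤ 4
  b_4=5 ≤ 5
  b_5=6 ≤ 6
  b_6=6 ≤ 7
All bounds hold ⇒ YES

YES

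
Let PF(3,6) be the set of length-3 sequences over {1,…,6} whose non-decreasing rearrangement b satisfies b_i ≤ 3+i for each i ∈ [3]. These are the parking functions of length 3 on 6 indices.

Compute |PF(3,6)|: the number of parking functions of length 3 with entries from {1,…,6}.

196

|PF(3,6)| = (6+1−3)·(6+1)^{3−1} = 4 · 49 = 196 [KW]
Check (5,1,6) → sorted (1,5,6): b_i ≤ 3+i ∀i, a PF.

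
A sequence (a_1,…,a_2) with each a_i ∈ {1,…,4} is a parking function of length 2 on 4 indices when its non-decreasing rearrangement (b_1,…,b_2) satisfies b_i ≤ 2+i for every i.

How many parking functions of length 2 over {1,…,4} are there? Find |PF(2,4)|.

15

|PF| = (5−2)·5^(2−1) = 3 · 5 = 15 (Konheim–Weiss)
E.g. (3,4) → sorted (3,4): b_i ≤ 2+i ∀i, a PF.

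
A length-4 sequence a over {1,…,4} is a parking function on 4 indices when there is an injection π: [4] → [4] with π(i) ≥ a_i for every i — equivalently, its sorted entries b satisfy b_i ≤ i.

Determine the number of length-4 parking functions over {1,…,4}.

Count = 1·5^3 = 1×125 = 125 (Konheim–Weiss)
One tuple (1,2,2,2) → sorted (1,2,2,2): b_i ≤ i ∀i, a PF.

125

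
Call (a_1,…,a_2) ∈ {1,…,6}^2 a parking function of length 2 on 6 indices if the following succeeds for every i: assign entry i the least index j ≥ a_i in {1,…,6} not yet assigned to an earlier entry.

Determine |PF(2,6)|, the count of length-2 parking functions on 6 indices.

35

|PF| = (6+1−2)·(6+1)^{2−1} = 5×7 = 35 (Konheim–Weiss)
Check (4,5) → sorted (4,5): b_i ≤ 4+i ∀i, a PF.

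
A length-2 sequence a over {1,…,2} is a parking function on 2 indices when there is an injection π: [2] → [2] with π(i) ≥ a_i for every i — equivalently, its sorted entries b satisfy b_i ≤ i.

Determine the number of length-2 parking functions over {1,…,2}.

#PF = (2−2+1)·(2+1)^(2−1) = 1 · 3 = 3
Check (1,1) → sorted (1,1): b_i ≤ i ∀i, a PF.

3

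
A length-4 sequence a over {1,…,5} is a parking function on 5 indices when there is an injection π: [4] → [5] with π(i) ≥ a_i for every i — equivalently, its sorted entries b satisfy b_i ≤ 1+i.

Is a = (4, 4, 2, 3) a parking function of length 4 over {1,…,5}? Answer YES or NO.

YES

Rearranged: b = (2, 3, 4, 4).
  b_1=2 ≤ 2
  b_2=3 ≤ 3
  b_3=4 ≤ 4
  b_4=4 ≤ 5
All bounds hold ⇒ YES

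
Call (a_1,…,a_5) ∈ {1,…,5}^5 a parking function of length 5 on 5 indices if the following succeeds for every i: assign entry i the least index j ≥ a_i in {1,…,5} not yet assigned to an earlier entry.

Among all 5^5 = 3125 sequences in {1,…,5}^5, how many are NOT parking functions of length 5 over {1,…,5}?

1829

|PF| = (5+1−5)·(5+1)^{5−1} = 1×1296 = 1296
Check (5,1,2,4,5) → sorted (1,2,4,5,5): b_3=4>3, not a PF.
So 3125 − 1296 = 1829 fail.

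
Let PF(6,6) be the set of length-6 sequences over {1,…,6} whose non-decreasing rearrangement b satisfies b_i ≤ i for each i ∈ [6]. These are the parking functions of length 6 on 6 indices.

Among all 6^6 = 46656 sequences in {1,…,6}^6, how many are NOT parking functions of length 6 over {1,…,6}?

|PF| = (6+1−6)·(6+1)^{6−1} = 1×16807 = 16807 (Konheim–Weiss)
E.g. (6,4,1,5,5,5) → sorted (1,4,5,5,5,6): b_2=4>2, not a PF.
Total 46656; non-PF = 46656−16807 = 29849

29849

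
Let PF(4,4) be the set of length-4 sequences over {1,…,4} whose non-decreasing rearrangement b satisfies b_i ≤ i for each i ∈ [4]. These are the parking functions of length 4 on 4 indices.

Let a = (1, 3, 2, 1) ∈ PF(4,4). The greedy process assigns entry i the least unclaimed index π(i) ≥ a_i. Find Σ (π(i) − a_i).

Σπ = 4·5/2 = 10 (π permutes [4]); Σa = 1+3+2+1 = 7; disp = 10−7 = 3.

3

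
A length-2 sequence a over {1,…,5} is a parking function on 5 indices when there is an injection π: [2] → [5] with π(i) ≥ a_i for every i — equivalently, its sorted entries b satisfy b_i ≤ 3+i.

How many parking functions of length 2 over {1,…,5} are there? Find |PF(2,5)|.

|PF(2,5)| = (5−2+1)·(5+1)^(2−1) = 4·6 = 24
Check (2,3) → sorted (2,3): b_i ≤ 3+i ∀i, a PF.

24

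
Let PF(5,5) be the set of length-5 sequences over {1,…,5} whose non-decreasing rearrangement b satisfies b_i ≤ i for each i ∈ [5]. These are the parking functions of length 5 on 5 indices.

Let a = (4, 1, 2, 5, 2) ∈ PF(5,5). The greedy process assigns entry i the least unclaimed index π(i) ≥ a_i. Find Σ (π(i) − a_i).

Σπ(i) = 1+…+5 = 15; Σa = 4+1+2+5+2 = 14; disp = 15−14 = 1.

1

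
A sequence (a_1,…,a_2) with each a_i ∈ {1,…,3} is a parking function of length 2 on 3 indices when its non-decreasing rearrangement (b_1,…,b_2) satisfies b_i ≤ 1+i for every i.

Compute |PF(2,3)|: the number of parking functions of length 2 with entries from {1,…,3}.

8

#PF = (3−2+1)·(3+1)^(2−1) = 2×4 = 8 (Pollak)
E.g. (1,2) → sorted (1,2): b_i ≤ 1+i ∀i, a PF.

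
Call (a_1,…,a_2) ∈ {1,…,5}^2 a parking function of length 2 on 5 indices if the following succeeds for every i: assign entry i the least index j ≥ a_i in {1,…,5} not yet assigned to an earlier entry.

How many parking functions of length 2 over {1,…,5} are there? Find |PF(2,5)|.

24

|PF| = 4·6^1 = 4·6 = 24 (Pollak)
E.g. (1,2) → sorted (1,2): b_i ≤ 3+i ∀i, a PF.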